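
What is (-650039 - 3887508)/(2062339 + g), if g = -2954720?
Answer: 648221/127483 ≈ 5.0848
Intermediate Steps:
(-650039 - 3887508)/(2062339 + g) = (-650039 - 3887508)/(2062339 - 2954720) = -4537547/(-892381) = -4537547*(-1/892381) = 648221/127483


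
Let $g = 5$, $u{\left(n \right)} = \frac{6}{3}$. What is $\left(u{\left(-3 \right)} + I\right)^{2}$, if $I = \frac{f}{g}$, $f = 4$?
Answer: $\frac{196}{25} \approx 7.84$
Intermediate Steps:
$u{\left(n \right)} = 2$ ($u{\left(n \right)} = 6 \cdot \frac{1}{3} = 2$)
$I = \frac{4}{5} \approx 0.8$
$\left(u{\left(-3 \right)} + I\right)^{2} = \left(2 + \frac{4}{5}\right)^{2} = \left(\frac{14}{5}\right)^{2} = \frac{196}{25}$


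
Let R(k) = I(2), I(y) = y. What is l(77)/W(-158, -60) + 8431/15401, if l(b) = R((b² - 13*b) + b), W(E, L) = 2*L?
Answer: 490459/924060 ≈ 0.53077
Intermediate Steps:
R(k) = 2
l(b) = 2
l(77)/W(-158, -60) + 8431/15401 = 2/((2*(-60))) + 8431/15401 = 2/(-120) + 8431*(1/15401) = 2*(-1/120) + 8431/15401 = -1/60 + 8431/15401 = 490459/924060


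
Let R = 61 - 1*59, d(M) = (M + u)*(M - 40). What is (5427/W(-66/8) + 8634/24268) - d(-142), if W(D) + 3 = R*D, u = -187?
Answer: -9489120167/157742 ≈ -60156.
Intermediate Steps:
d(M) = (-187 + M)*(-40 + M) (d(M) = (M - 187)*(M - 40) = (-187 + M)*(-40 + M))
R = 2 (R = 61 - 59 = 2)
W(D) = -3 + 2*D
(5427/W(-66/8) + 8634/24268) - d(-142) = (5427/(-3 + 2*(-66/8)) + 8634/24268) - (7480 + (-142)² - 227*(-142)) = (5427/(-3 + 2*(-66*⅛)) + 8634*(1/24268)) - (7480 + 20164 + 32234) = (5427/(-3 + 2*(-33/4)) + 4317/12134) - 1*59878 = (5427/(-3 - 33/2) + 4317/12134) - 59878 = (5427/(-39/2) + 4317/12134) - 59878 = (5427*(-2/39) + 4317/12134) - 59878 = (-3618/13 + 4317/12134) - 59878 = -43844691/157742 - 59878 = -9489120167/157742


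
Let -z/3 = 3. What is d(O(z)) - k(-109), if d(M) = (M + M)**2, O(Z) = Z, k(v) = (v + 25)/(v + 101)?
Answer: 627/2 ≈ 313.50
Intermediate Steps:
z = -9 (z = -3*3 = -9)
k(v) = (25 + v)/(101 + v)
d(M) = 4*M**2 (d(M) = (2*M)**2 = 4*M**2)
d(O(z)) - k(-109) = 4*(-9)**2 - (25 - 109)/(101 - 109) = 4*81 - (-84)/(-8) = 324 - (-1)*(-84)/8 = 324 - 1*21/2 = 324 - 21/2 = 627/2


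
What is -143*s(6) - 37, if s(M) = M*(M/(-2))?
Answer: 2537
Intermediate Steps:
s(M) = -M**2/2 (s(M) = M*(M*(-1/2)) = M*(-M/2) = -M**2/2)
-143*s(6) - 37 = -(-143)*6**2/2 - 37 = -(-143)*36/2 - 37 = -143*(-18) - 37 = 2574 - 37 = 2537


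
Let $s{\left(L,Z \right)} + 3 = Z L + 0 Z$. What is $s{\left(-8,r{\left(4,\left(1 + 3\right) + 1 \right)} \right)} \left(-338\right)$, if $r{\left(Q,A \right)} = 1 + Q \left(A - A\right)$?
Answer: $3718$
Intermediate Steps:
$r{\left(Q,A \right)} = 1$ ($r{\left(Q,A \right)} = 1 + Q 0 = 1 + 0 = 1$)
$s{\left(L,Z \right)} = -3 + L Z$ ($s{\left(L,Z \right)} = -3 + \left(Z L + 0 Z\right) = -3 + \left(L Z + 0\right) = -3 + L Z$)
$s{\left(-8,r{\left(4,\left(1 + 3\right) + 1 \right)} \right)} \left(-338\right) = \left(-3 - 8\right) \left(-338\right) = \left(-11\right) \left(-338\right) = 3718$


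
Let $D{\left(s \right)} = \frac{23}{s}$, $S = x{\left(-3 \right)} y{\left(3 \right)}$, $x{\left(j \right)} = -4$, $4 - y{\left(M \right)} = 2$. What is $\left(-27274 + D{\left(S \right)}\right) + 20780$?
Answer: $- \frac{51975}{8} \approx -6496.9$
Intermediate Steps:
$y{\left(M \right)} = 2$ ($y{\left(M \right)} = 4 - 2 = 2$)
$S = -8$ ($S = \left(-4\right) 2 = -8$)
$\left(-27274 + D{\left(S \right)}\right) + 20780 = \left(-27274 + \frac{23}{-8}\right) + 20780 = \left(-27274 + 23 \left(- \frac{1}{8}\right)\right) + 20780 = \left(-27274 - \frac{23}{8}\right) + 20780 = - \frac{218215}{8} + 20780 = - \frac{51975}{8}$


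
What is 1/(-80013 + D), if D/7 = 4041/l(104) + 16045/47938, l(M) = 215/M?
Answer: -10306670/683617129561 ≈ -1.5077e-5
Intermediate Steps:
D = 141050457149/10306670 (D = 7*(4041/((215/104)) + 16045/47938) = 7*(4041/((215*(1/104))) + 16045*(1/47938)) = 7*(4041/(215/104) + 16045/47938) = 7*(4041*(104/215) + 16045/47938) = 7*(420264/215 + 16045/47938) = 7*(20150065307/10306670) = 141050457149/10306670 ≈ 13685.)
1/(-80013 + D) = 1/(-80013 + 141050457149/10306670) = 1/(-683617129561/10306670) = -10306670/683617129561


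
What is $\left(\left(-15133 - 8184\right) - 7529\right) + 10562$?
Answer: $-20284$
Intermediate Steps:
$\left(\left(-15133 - 8184\right) - 7529\right) + 10562 = \left(-23317 - 7529\right) + 10562 = -30846 + 10562 = -20284$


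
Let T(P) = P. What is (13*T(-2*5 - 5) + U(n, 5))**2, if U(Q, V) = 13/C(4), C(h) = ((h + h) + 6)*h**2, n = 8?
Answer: 1906806889/50176 ≈ 38002.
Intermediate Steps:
C(h) = h**2*(6 + 2*h) (C(h) = (2*h + 6)*h**2 = (6 + 2*h)*h**2 = h**2*(6 + 2*h))
U(Q, V) = 13/224 (U(Q, V) = 13/((2*4**2*(3 + 4))) = 13/((2*16*7)) = 13/224)
(13*T(-2*5 - 5) + U(n, 5))**2 = (13*(-2*5 - 5) + 13/224)**2 = (13*(-10 - 5) + 13/224)**2 = (13*(-15) + 13/224)**2 = (-195 + 13/224)**2 = (-43667/224)**2 = 1906806889/50176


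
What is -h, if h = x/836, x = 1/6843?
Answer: -1/5720748 ≈ -1.7480e-7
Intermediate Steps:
x = 1/6843 ≈ 0.00014613
h = 1/5720748 (h = (1/6843)/836 = (1/6843)*(1/836) = 1/5720748 ≈ 1.7480e-7)
-h = -1*1/5720748 = -1/5720748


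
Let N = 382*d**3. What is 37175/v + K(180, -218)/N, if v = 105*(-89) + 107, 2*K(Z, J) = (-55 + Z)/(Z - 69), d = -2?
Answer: -12610932175/3133677408 ≈ -4.0243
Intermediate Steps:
N = -3056 (N = 382*(-2)**3 = 382*(-8) = -3056)
K(Z, J) = (-55 + Z)/(2*(-69 + Z)) (K(Z, J) = ((-55 + Z)/(Z - 69))/2 = ((-55 + Z)/(-69 + Z))/2 = (-55 + Z)/(2*(-69 + Z)))
v = -9238 (v = -9345 + 107 = -9238)
37175/v + K(180, -218)/N = 37175/(-9238) + ((-55 + 180)/(2*(-69 + 180)))/(-3056) = 37175*(-1/9238) + ((1/2)*125/111)*(-1/3056) = -37175/9238 + ((1/2)*(1/111)*125)*(-1/3056) = -37175/9238 + (125/222)*(-1/3056) = -37175/9238 - 125/678432 = -12610932175/3133677408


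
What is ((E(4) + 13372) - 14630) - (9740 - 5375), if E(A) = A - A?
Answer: -5623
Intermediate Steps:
E(A) = 0
((E(4) + 13372) - 14630) - (9740 - 5375) = ((0 + 13372) - 14630) - (9740 - 5375) = (13372 - 14630) - 1*4365 = -1258 - 4365 = -5623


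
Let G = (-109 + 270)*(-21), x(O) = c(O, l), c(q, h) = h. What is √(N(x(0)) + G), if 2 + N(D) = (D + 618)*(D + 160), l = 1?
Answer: 2*√24069 ≈ 310.28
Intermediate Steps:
x(O) = 1
G = -3381 (G = 161*(-21) = -3381)
N(D) = -2 + (160 + D)*(618 + D) (N(D) = -2 + (D + 618)*(D + 160) = -2 + (618 + D)*(160 + D) = -2 + (160 + D)*(618 + D))
√(N(x(0)) + G) = √((98878 + 1² + 778*1) - 3381) = √((98878 + 1 + 778) - 3381) = √(99657 - 3381) = √96276 = 2*√24069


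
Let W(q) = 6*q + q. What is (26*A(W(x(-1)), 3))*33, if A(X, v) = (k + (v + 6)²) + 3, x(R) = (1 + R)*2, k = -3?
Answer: 69498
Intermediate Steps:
x(R) = 2 + 2*R
W(q) = 7*q
A(X, v) = (6 + v)² (A(X, v) = (-3 + (v + 6)²) + 3 = (-3 + (6 + v)²) + 3 = (6 + v)²)
(26*A(W(x(-1)), 3))*33 = (26*(6 + 3)²)*33 = (26*9²)*33 = (26*81)*33 = 2106*33 = 69498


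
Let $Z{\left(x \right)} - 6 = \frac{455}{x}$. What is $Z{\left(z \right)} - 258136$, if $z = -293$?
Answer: $- \frac{75632545}{293} \approx -2.5813 \cdot 10^{5}$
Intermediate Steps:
$Z{\left(x \right)} = 6 + \frac{455}{x}$
$Z{\left(z \right)} - 258136 = \left(6 + \frac{455}{-293}\right) - 258136 = \left(6 + 455 \left(- \frac{1}{293}\right)\right) - 258136 = \left(6 - \frac{455}{293}\right) - 258136 = \frac{1303}{293} - 258136 = - \frac{75632545}{293}$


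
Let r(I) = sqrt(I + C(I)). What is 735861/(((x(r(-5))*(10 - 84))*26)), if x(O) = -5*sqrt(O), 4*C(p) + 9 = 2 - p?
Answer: -735861*2**(1/4)*11**(3/4)*I**(3/2)/105820 ≈ 35.32 - 35.32*I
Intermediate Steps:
C(p) = -7/4 - p/4 (C(p) = -9/4 + (2 - p)/4 = -9/4 + (1/2 - p/4) = -7/4 - p/4)
r(I) = sqrt(-7/4 + 3*I/4) (r(I) = sqrt(I + (-7/4 - I/4)) = sqrt(-7/4 + 3*I/4))
735861/(((x(r(-5))*(10 - 84))*26)) = 735861/((((-5*sqrt(2)*(-7 + 3*(-5))**(1/4)/2)*(10 - 84))*26)) = 735861/(((-5*sqrt(2)*(-7 - 15)**(1/4)/2*(-74))*26)) = 735861/(((-5*(-22)**(1/4)*sqrt(2)/2*(-74))*26)) = 735861/(((-5*sqrt(2)*(22**(1/4)*sqrt(I))/2*(-74))*26)) = 735861/(((-5*2**(3/4)*11**(1/4)*sqrt(I)/2*(-74))*26)) = 735861/(((185*2**(3/4)*11**(1/4)*sqrt(I))*26)) = 735861/((4810*2**(3/4)*11**(1/4)*sqrt(I))) = 735861*(-2**(1/4)*11**(3/4)*I**(3/2)/105820) = -735861*2**(1/4)*11**(3/4)*I**(3/2)/105820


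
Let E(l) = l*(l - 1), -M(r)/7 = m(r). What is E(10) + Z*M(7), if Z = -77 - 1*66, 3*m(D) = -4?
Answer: -3734/3 ≈ -1244.7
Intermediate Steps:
m(D) = -4/3 (m(D) = (⅓)*(-4) = -4/3)
Z = -143 (Z = -77 - 66 = -143)
M(r) = 28/3 (M(r) = -7*(-4/3) = 28/3)
E(l) = l*(-1 + l)
E(10) + Z*M(7) = 10*(-1 + 10) - 143*28/3 = 10*9 - 4004/3 = 90 - 4004/3 = -3734/3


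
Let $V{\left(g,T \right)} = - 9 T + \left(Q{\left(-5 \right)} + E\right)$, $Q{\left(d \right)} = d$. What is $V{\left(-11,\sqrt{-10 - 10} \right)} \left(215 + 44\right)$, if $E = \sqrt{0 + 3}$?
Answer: $-1295 + 259 \sqrt{3} - 4662 i \sqrt{5} \approx -846.4 - 10425.0 i$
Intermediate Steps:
$E = \sqrt{3} \approx 1.732$
$V{\left(g,T \right)} = -5 + \sqrt{3} - 9 T$ ($V{\left(g,T \right)} = - 9 T - \left(5 - \sqrt{3}\right) = -5 + \sqrt{3} - 9 T$)
$V{\left(-11,\sqrt{-10 - 10} \right)} \left(215 + 44\right) = \left(-5 + \sqrt{3} - 9 \sqrt{-10 - 10}\right) \left(215 + 44\right) = \left(-5 + \sqrt{3} - 9 \sqrt{-20}\right) 259 = \left(-5 + \sqrt{3} - 9 \cdot 2 i \sqrt{5}\right) 259 = \left(-5 + \sqrt{3} - 18 i \sqrt{5}\right) 259 = -1295 + 259 \sqrt{3} - 4662 i \sqrt{5}$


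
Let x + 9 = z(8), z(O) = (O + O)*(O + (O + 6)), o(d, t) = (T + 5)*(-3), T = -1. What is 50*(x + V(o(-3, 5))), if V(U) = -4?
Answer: 16950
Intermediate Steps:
o(d, t) = -12 (o(d, t) = (-1 + 5)*(-3) = 4*(-3) = -12)
z(O) = 2*O*(6 + 2*O) (z(O) = (2*O)*(O + (6 + O)) = (2*O)*(6 + 2*O) = 2*O*(6 + 2*O))
x = 343 (x = -9 + 4*8*(3 + 8) = -9 + 4*8*11 = -9 + 352 = 343)
50*(x + V(o(-3, 5))) = 50*(343 - 4) = 50*339 = 16950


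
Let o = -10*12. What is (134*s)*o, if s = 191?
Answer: -3071280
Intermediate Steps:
o = -120
(134*s)*o = (134*191)*(-120) = 25594*(-120) = -3071280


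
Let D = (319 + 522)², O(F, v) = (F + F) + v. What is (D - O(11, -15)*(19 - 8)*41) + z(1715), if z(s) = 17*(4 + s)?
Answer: 733347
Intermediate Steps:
O(F, v) = v + 2*F (O(F, v) = 2*F + v = v + 2*F)
z(s) = 68 + 17*s
D = 707281 (D = 841² = 707281)
(D - O(11, -15)*(19 - 8)*41) + z(1715) = (707281 - (-15 + 2*11)*(19 - 8)*41) + (68 + 17*1715) = (707281 - (-15 + 22)*11*41) + (68 + 29155) = (707281 - 7*451) + 29223 = (707281 - 1*3157) + 29223 = (707281 - 3157) + 29223 = 704124 + 29223 = 733347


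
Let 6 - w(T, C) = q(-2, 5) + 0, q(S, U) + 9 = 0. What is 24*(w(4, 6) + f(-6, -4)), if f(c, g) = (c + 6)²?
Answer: 360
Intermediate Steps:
q(S, U) = -9 (q(S, U) = -9 + 0 = -9)
f(c, g) = (6 + c)²
w(T, C) = 15 (w(T, C) = 6 - (-9 + 0) = 6 - 1*(-9) = 6 + 9 = 15)
24*(w(4, 6) + f(-6, -4)) = 24*(15 + (6 - 6)²) = 24*(15 + 0²) = 24*(15 + 0) = 24*15 = 360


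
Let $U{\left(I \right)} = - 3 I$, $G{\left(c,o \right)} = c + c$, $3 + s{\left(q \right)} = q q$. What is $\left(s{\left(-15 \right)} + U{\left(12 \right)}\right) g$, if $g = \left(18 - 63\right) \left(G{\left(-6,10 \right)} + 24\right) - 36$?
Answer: $-107136$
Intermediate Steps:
$s{\left(q \right)} = -3 + q^{2}$ ($s{\left(q \right)} = -3 + q q = -3 + q^{2}$)
$G{\left(c,o \right)} = 2 c$
$g = -576$ ($g = \left(18 - 63\right) \left(2 \left(-6\right) + 24\right) - 36 = - 45 \left(-12 + 24\right) - 36 = \left(-45\right) 12 - 36 = -540 - 36 = -576$)
$\left(s{\left(-15 \right)} + U{\left(12 \right)}\right) g = \left(\left(-3 + \left(-15\right)^{2}\right) - 36\right) \left(-576\right) = \left(\left(-3 + 225\right) - 36\right) \left(-576\right) = \left(222 - 36\right) \left(-576\right) = 186 \left(-576\right) = -107136$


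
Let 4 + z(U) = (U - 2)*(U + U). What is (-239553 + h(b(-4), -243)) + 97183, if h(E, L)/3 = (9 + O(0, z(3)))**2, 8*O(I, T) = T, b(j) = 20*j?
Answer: -2273813/16 ≈ -1.4211e+5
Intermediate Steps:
z(U) = -4 + 2*U*(-2 + U) (z(U) = -4 + (U - 2)*(U + U) = -4 + (-2 + U)*(2*U) = -4 + 2*U*(-2 + U))
O(I, T) = T/8
h(E, L) = 4107/16 (h(E, L) = 3*(9 + (-4 - 4*3 + 2*3**2)/8)**2 = 3*(9 + (-4 - 12 + 2*9)/8)**2 = 3*(9 + (-4 - 12 + 18)/8)**2 = 3*(9 + (1/8)*2)**2 = 3*(9 + 1/4)**2 = 3*(37/4)**2 = 3*(1369/16) = 4107/16)
(-239553 + h(b(-4), -243)) + 97183 = (-239553 + 4107/16) + 97183 = -3828741/16 + 97183 = -2273813/16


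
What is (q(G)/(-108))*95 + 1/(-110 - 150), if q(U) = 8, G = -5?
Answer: -49427/7020 ≈ -7.0409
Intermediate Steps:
(q(G)/(-108))*95 + 1/(-110 - 150) = (8/(-108))*95 + 1/(-110 - 150) = (8*(-1/108))*95 + 1/(-260) = -2/27*95 - 1/260 = -190/27 - 1/260 = -49427/7020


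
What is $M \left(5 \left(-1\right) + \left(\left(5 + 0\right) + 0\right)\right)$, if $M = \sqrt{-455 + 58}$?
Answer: $0$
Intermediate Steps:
$M = i \sqrt{397}$ ($M = \sqrt{-397} = i \sqrt{397} \approx 19.925 i$)
$M \left(5 \left(-1\right) + \left(\left(5 + 0\right) + 0\right)\right) = i \sqrt{397} \left(5 \left(-1\right) + \left(\left(5 + 0\right) + 0\right)\right) = i \sqrt{397} \left(-5 + \left(5 + 0\right)\right) = i \sqrt{397} \left(-5 + 5\right) = i \sqrt{397} \cdot 0 = 0$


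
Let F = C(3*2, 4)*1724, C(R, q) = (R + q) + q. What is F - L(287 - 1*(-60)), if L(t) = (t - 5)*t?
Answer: -94538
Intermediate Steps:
L(t) = t*(-5 + t) (L(t) = (-5 + t)*t = t*(-5 + t))
C(R, q) = R + 2*q
F = 24136 (F = (3*2 + 2*4)*1724 = (6 + 8)*1724 = 14*1724 = 24136)
F - L(287 - 1*(-60)) = 24136 - (287 - 1*(-60))*(-5 + (287 - 1*(-60))) = 24136 - (287 + 60)*(-5 + (287 + 60)) = 24136 - 347*(-5 + 347) = 24136 - 347*342 = 24136 - 1*118674 = 24136 - 118674 = -94538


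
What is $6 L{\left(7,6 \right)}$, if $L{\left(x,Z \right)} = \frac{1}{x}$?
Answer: $\frac{6}{7} \approx 0.85714$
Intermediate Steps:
$6 L{\left(7,6 \right)} = \frac{6}{7}$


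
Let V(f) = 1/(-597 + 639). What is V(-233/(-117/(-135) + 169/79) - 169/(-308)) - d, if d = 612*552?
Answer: -14188607/42 ≈ -3.3782e+5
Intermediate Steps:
V(f) = 1/42
d = 337824
V(-233/(-117/(-135) + 169/79) - 169/(-308)) - d = 1/42 - 1*337824 = 1/42 - 337824 = -14188607/42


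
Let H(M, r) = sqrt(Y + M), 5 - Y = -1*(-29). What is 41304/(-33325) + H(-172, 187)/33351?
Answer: -41304/33325 + 14*I/33351 ≈ -1.2394 + 0.00041978*I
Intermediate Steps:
Y = -24 (Y = 5 - (-1)*(-29) = 5 - 1*29 = 5 - 29 = -24)
H(M, r) = sqrt(-24 + M)
41304/(-33325) + H(-172, 187)/33351 = 41304/(-33325) + sqrt(-24 - 172)/33351 = 41304*(-1/33325) + sqrt(-196)*(1/33351) = -41304/33325 + (14*I)*(1/33351) = -41304/33325 + 14*I/33351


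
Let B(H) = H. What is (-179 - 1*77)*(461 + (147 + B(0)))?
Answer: -155648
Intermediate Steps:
(-179 - 1*77)*(461 + (147 + B(0))) = (-179 - 1*77)*(461 + (147 + 0)) = (-179 - 77)*(461 + 147) = -256*608 = -155648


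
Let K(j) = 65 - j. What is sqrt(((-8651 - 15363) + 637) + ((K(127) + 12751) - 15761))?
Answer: I*sqrt(26449) ≈ 162.63*I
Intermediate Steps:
sqrt(((-8651 - 15363) + 637) + ((K(127) + 12751) - 15761)) = sqrt(((-8651 - 15363) + 637) + (((65 - 1*127) + 12751) - 15761)) = sqrt((-24014 + 637) + (((65 - 127) + 12751) - 15761)) = sqrt(-23377 + ((-62 + 12751) - 15761)) = sqrt(-23377 + (12689 - 15761)) = sqrt(-23377 - 3072) = sqrt(-26449) = I*sqrt(26449)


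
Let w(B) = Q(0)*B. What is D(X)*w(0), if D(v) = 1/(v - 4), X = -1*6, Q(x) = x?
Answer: 0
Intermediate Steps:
w(B) = 0 (w(B) = 0*B = 0)
X = -6
D(v) = 1/(-4 + v)
D(X)*w(0) = 0/(-4 - 6) = 0/(-10) = -⅒*0 = 0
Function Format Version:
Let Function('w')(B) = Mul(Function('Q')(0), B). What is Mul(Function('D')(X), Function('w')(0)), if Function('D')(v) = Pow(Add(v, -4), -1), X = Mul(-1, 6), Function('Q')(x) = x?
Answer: 0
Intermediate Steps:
Function('w')(B) = 0 (Function('w')(B) = Mul(0, B) = 0)
X = -6
Function('D')(v) = Pow(Add(-4, v), -1)
Mul(Function('D')(X), Function('w')(0)) = Mul(Pow(Add(-4, -6), -1), 0) = Mul(Pow(-10, -1), 0) = Mul(Rational(-1, 10), 0) = 0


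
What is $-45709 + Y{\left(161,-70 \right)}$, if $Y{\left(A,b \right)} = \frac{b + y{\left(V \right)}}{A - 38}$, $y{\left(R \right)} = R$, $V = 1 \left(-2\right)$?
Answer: $- \frac{1874093}{41} \approx -45710.0$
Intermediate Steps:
$V = -2$
$Y{\left(A,b \right)} = \frac{-2 + b}{-38 + A}$ ($Y{\left(A,b \right)} = \frac{b - 2}{A - 38} = \frac{-2 + b}{-38 + A}$)
$-45709 + Y{\left(161,-70 \right)} = -45709 + \frac{-2 - 70}{-38 + 161} = -45709 + \frac{1}{123} \left(-72\right) = -45709 - \frac{24}{41} = - \frac{1874093}{41}$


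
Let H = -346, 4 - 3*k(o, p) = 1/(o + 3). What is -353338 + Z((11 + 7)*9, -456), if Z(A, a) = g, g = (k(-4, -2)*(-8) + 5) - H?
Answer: -1059001/3 ≈ -3.5300e+5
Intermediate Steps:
k(o, p) = 4/3 - 1/(3*(3 + o)) (k(o, p) = 4/3 - 1/(3*(o + 3)) = 4/3 - 1/(3*(3 + o)))
g = 1013/3 (g = (((11 + 4*(-4))/(3*(3 - 4)))*(-8) + 5) - 1*(-346) = (((⅓)*(11 - 16)/(-1))*(-8) + 5) + 346 = (((⅓)*(-1)*(-5))*(-8) + 5) + 346 = ((5/3)*(-8) + 5) + 346 = (-40/3 + 5) + 346 = -25/3 + 346 = 1013/3 ≈ 337.67)
Z(A, a) = 1013/3
-353338 + Z((11 + 7)*9, -456) = -353338 + 1013/3 = -1059001/3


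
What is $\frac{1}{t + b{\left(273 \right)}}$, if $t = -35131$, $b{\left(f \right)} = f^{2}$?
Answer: $\frac{1}{39398} \approx 2.5382 \cdot 10^{-5}$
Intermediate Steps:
$\frac{1}{t + b{\left(273 \right)}} = \frac{1}{-35131 + 273^{2}} = \frac{1}{-35131 + 74529} = \frac{1}{39398}$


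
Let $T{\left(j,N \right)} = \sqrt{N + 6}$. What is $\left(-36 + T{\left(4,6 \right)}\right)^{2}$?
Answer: $1308 - 144 \sqrt{3} \approx 1058.6$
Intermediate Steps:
$T{\left(j,N \right)} = \sqrt{6 + N}$
$\left(-36 + T{\left(4,6 \right)}\right)^{2} = \left(-36 + \sqrt{6 + 6}\right)^{2} = \left(-36 + \sqrt{12}\right)^{2} = \left(-36 + 2 \sqrt{3}\right)^{2}$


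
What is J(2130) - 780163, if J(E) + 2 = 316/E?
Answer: -830875567/1065 ≈ -7.8017e+5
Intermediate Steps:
J(E) = -2 + 316/E
J(2130) - 780163 = (-2 + 316/2130) - 780163 = (-2 + 316*(1/2130)) - 780163 = (-2 + 158/1065) - 780163 = -1972/1065 - 780163 = -830875567/1065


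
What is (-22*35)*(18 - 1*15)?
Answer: -2310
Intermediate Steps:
(-22*35)*(18 - 1*15) = -770*(18 - 15) = -770*3 = -2310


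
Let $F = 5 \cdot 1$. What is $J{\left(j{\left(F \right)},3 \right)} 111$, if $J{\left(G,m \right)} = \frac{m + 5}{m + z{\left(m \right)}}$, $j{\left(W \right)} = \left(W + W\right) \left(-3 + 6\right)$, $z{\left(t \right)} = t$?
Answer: $148$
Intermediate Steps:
$F = 5$
$j{\left(W \right)} = 6 W$ ($j{\left(W \right)} = 2 W 3 = 6 W$)
$J{\left(G,m \right)} = \frac{5 + m}{2 m}$ ($J{\left(G,m \right)} = \frac{m + 5}{m + m} = \frac{5 + m}{2 m}$)
$J{\left(j{\left(F \right)},3 \right)} 111 = \frac{5 + 3}{2 \cdot 3} \cdot 111 = \frac{1}{2} \cdot \frac{1}{3} \cdot 8 \cdot 111 = \frac{4}{3} \cdot 111 = 148$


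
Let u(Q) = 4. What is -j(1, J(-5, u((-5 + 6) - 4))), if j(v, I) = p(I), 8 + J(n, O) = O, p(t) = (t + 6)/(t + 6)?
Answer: -1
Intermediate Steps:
p(t) = 1 (p(t) = (6 + t)/(6 + t) = 1)
J(n, O) = -8 + O
j(v, I) = 1
-j(1, J(-5, u((-5 + 6) - 4))) = -1*1 = -1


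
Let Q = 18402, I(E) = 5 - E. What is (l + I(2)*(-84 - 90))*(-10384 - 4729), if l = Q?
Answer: -270220440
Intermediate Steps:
l = 18402
(l + I(2)*(-84 - 90))*(-10384 - 4729) = (18402 + (5 - 1*2)*(-84 - 90))*(-10384 - 4729) = (18402 + (5 - 2)*(-174))*(-15113) = (18402 + 3*(-174))*(-15113) = (18402 - 522)*(-15113) = 17880*(-15113) = -270220440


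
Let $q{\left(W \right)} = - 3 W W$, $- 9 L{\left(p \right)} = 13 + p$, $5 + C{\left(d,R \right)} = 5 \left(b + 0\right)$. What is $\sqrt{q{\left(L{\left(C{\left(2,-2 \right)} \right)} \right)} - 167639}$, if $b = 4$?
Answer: $\frac{i \sqrt{13581111}}{9} \approx 409.47 i$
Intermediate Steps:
$C{\left(d,R \right)} = 15$ ($C{\left(d,R \right)} = -5 + 5 \left(4 + 0\right) = -5 + 5 \cdot 4 = -5 + 20 = 15$)
$L{\left(p \right)} = - \frac{13}{9} - \frac{p}{9}$ ($L{\left(p \right)} = - \frac{13 + p}{9} = - \frac{13}{9} - \frac{p}{9}$)
$q{\left(W \right)} = - 3 W^{2}$
$\sqrt{q{\left(L{\left(C{\left(2,-2 \right)} \right)} \right)} - 167639} = \sqrt{- 3 \left(- \frac{13}{9} - \frac{5}{3}\right)^{2} - 167639} = \sqrt{- 3 \left(- \frac{28}{9}\right)^{2} - 167639} = \sqrt{\left(-3\right) \frac{784}{81} - 167639} = \sqrt{- \frac{784}{27} - 167639} = \sqrt{- \frac{4527037}{27}} = \frac{i \sqrt{13581111}}{9}$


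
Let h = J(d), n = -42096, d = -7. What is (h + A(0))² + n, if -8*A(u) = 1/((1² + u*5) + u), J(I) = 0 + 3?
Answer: -2693615/64 ≈ -42088.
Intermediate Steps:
J(I) = 3
h = 3
A(u) = -1/(8*(1 + 6*u)) (A(u) = -1/(8*((1² + u*5) + u)) = -1/(8*((1 + 5*u) + u)) = -1/(8*(1 + 6*u)))
(h + A(0))² + n = (3 - 1/(8 + 48*0))² - 42096 = (3 - 1/(8 + 0))² - 42096 = (3 - 1/8)² - 42096 = (3 - 1*⅛)² - 42096 = (3 - ⅛)² - 42096 = (23/8)² - 42096 = 529/64 - 42096 = -2693615/64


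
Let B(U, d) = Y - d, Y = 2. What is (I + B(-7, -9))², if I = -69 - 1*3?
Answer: 3721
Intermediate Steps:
I = -72 (I = -69 - 3 = -72)
B(U, d) = 2 - d
(I + B(-7, -9))² = (-72 + (2 - 1*(-9)))² = (-72 + (2 + 9))² = (-72 + 11)² = (-61)² = 3721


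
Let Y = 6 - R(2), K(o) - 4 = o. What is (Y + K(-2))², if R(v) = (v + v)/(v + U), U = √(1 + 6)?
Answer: 1136/9 - 256*√7/9 ≈ 50.965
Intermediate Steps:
K(o) = 4 + o
U = √7 ≈ 2.6458
R(v) = 2*v/(v + √7) (R(v) = (v + v)/(v + √7) = (2*v)/(v + √7) = 2*v/(v + √7))
Y = 6 - 4/(2 + √7) (Y = 6 - 2*2/(2 + √7) = 6 - 4/(2 + √7) ≈ 5.1390)
(Y + K(-2))² = ((26/3 - 4*√7/3) + (4 - 2))² = ((26/3 - 4*√7/3) + 2)² = (32/3 - 4*√7/3)²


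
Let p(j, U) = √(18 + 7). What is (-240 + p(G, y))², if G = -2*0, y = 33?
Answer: 55225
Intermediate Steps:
G = 0
p(j, U) = 5 (p(j, U) = √25 = 5)
(-240 + p(G, y))² = (-240 + 5)² = (-235)² = 55225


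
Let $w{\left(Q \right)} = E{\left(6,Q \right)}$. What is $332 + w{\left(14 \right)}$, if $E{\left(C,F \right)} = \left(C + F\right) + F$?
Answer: $366$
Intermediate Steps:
$E{\left(C,F \right)} = C + 2 F$
$w{\left(Q \right)} = 6 + 2 Q$
$332 + w{\left(14 \right)} = 332 + \left(6 + 2 \cdot 14\right) = 332 + \left(6 + 28\right) = 332 + 34 = 366$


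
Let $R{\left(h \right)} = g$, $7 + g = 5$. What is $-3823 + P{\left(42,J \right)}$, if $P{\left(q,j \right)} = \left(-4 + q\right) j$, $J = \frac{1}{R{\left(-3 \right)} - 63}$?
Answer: $- \frac{248533}{65} \approx -3823.6$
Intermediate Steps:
$g = -2$ ($g = -7 + 5 = -2$)
$R{\left(h \right)} = -2$
$J = - \frac{1}{65}$ ($J = \frac{1}{-2 - 63} = \frac{1}{-65} = - \frac{1}{65} \approx -0.015385$)
$P{\left(q,j \right)} = j \left(-4 + q\right)$
$-3823 + P{\left(42,J \right)} = -3823 - \frac{-4 + 42}{65} = -3823 - \frac{38}{65} = - \frac{248533}{65}$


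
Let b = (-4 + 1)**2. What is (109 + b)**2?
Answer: 13924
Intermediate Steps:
b = 9 (b = (-3)**2 = 9)
(109 + b)**2 = (109 + 9)**2 = 118**2 = 13924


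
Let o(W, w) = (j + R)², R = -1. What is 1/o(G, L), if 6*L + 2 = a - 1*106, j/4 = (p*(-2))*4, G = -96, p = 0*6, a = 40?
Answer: 1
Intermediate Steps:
p = 0
j = 0 (j = 4*((0*(-2))*4) = 4*(0*4) = 4*0 = 0)
L = -34/3 (L = -⅓ + (40 - 1*106)/6 = -⅓ + (40 - 106)/6 = -⅓ + (⅙)*(-66) = -⅓ - 11 = -34/3 ≈ -11.333)
o(W, w) = 1 (o(W, w) = (0 - 1)² = (-1)² = 1)
1/o(G, L) = 1/1 = 1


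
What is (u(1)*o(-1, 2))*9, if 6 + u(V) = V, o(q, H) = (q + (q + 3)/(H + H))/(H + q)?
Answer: 45/2 ≈ 22.500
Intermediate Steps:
o(q, H) = (q + (3 + q)/(2*H))/(H + q) (o(q, H) = (q + (3 + q)/((2*H)))/(H + q) = (q + (3 + q)*(1/(2*H)))/(H + q) = (q + (3 + q)/(2*H))/(H + q))
u(V) = -6 + V
(u(1)*o(-1, 2))*9 = ((-6 + 1)*((1/2)*(3 - 1 + 2*2*(-1))/(2*(2 - 1))))*9 = -5*(3 - 1 - 4)/(2*2*1)*9 = -5*(-2)/(2*2)*9 = -5*(-1/2)*9 = (5/2)*9 = 45/2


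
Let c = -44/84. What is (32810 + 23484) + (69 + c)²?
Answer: 26893498/441 ≈ 60983.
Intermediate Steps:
c = -11/21 (c = -44*1/84 = -11/21 ≈ -0.52381)
(32810 + 23484) + (69 + c)² = (32810 + 23484) + (69 - 11/21)² = 56294 + (1438/21)² = 56294 + 2067844/441 = 26893498/441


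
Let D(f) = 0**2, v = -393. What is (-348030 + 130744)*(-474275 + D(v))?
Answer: 103053317650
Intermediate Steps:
D(f) = 0
(-348030 + 130744)*(-474275 + D(v)) = (-348030 + 130744)*(-474275 + 0) = -217286*(-474275) = 103053317650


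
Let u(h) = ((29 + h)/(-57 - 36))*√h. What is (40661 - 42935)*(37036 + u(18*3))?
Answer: -84219864 + 188742*√6/31 ≈ -8.4205e+7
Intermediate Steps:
u(h) = √h*(-29/93 - h/93) (u(h) = ((29 + h)/(-93))*√h = ((29 + h)*(-1/93))*√h = (-29/93 - h/93)*√h = √h*(-29/93 - h/93))
(40661 - 42935)*(37036 + u(18*3)) = (40661 - 42935)*(37036 + √(18*3)*(-29 - 18*3)/93) = -2274*(37036 + √54*(-29 - 1*54)/93) = -2274*(37036 + (3*√6)*(-29 - 54)/93) = -2274*(37036 + (1/93)*(3*√6)*(-83)) = -2274*(37036 - 83*√6/31) = -84219864 + 188742*√6/31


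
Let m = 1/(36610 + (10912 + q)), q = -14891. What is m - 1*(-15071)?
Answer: 491781802/32631 ≈ 15071.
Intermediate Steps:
m = 1/32631 (m = 1/(36610 + (10912 - 14891)) = 1/(36610 - 3979) = 1/32631 ≈ 3.0646e-5)
m - 1*(-15071) = 1/32631 - 1*(-15071) = 1/32631 + 15071 = 491781802/32631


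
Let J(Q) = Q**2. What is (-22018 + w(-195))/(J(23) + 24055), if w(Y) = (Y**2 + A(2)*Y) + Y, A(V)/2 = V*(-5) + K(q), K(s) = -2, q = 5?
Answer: 5123/6146 ≈ 0.83355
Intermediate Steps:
A(V) = -4 - 10*V (A(V) = 2*(V*(-5) - 2) = 2*(-5*V - 2) = 2*(-2 - 5*V) = -4 - 10*V)
w(Y) = Y**2 - 23*Y (w(Y) = (Y**2 + (-4 - 10*2)*Y) + Y = (Y**2 + (-4 - 20)*Y) + Y = (Y**2 - 24*Y) + Y = Y**2 - 23*Y)
(-22018 + w(-195))/(J(23) + 24055) = (-22018 - 195*(-23 - 195))/(23**2 + 24055) = (-22018 - 195*(-218))/(529 + 24055) = (-22018 + 42510)/24584 = 20492*(1/24584) = 5123/6146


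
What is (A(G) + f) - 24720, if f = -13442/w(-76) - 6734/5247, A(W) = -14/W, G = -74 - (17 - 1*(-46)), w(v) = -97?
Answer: -1714080636622/69727383 ≈ -24583.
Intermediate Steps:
G = -137 (G = -74 - (17 + 46) = -74 - 1*63 = -74 - 63 = -137)
f = 69876976/508959 (f = -13442/(-97) - 6734/5247 = -13442*(-1/97) - 6734*1/5247 = 13442/97 - 6734/5247 = 69876976/508959 ≈ 137.29)
(A(G) + f) - 24720 = (-14/(-137) + 69876976/508959) - 24720 = (-14*(-1/137) + 69876976/508959) - 24720 = (14/137 + 69876976/508959) - 24720 = 9580271138/69727383 - 24720 = -1714080636622/69727383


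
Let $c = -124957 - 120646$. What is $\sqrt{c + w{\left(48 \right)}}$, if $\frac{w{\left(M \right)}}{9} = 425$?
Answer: $i \sqrt{241778} \approx 491.71 i$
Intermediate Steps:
$w{\left(M \right)} = 3825$ ($w{\left(M \right)} = 9 \cdot 425 = 3825$)
$c = -245603$
$\sqrt{c + w{\left(48 \right)}} = \sqrt{-245603 + 3825} = \sqrt{-241778} = i \sqrt{241778}$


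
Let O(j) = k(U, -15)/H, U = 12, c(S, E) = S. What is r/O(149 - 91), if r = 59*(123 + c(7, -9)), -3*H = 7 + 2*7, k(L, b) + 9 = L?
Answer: -53690/3 ≈ -17897.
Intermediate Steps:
k(L, b) = -9 + L
H = -7 (H = -(7 + 2*7)/3 = -(7 + 14)/3 = -1/3*21 = -7)
r = 7670 (r = 59*(123 + 7) = 59*130 = 7670)
O(j) = -3/7 (O(j) = (-9 + 12)/(-7) = 3*(-1/7) = -3/7)
r/O(149 - 91) = 7670/(-3/7) = 7670*(-7/3) = -53690/3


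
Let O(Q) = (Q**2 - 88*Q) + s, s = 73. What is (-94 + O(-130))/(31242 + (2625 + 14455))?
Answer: 28319/48322 ≈ 0.58605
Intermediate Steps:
O(Q) = 73 + Q**2 - 88*Q (O(Q) = (Q**2 - 88*Q) + 73 = 73 + Q**2 - 88*Q)
(-94 + O(-130))/(31242 + (2625 + 14455)) = (-94 + (73 + (-130)**2 - 88*(-130)))/(31242 + (2625 + 14455)) = (-94 + (73 + 16900 + 11440))/(31242 + 17080) = (-94 + 28413)/48322 = 28319*(1/48322) = 28319/48322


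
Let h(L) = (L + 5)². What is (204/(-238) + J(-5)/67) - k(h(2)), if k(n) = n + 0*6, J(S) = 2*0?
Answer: -349/7 ≈ -49.857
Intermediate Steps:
J(S) = 0
h(L) = (5 + L)²
k(n) = n (k(n) = n + 0 = n)
(204/(-238) + J(-5)/67) - k(h(2)) = (204/(-238) + 0/67) - (5 + 2)² = (204*(-1/238) + 0*(1/67)) - 1*7² = (-6/7 + 0) - 1*49 = -6/7 - 49 = -349/7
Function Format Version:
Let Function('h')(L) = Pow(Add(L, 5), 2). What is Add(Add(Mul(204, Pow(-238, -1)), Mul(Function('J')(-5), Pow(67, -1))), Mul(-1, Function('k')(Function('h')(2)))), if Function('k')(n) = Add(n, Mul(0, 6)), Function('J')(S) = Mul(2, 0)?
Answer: Rational(-349, 7) ≈ -49.857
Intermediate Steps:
Function('J')(S) = 0
Function('h')(L) = Pow(Add(5, L), 2)
Function('k')(n) = n (Function('k')(n) = Add(n, 0) = n)
Add(Add(Mul(204, Pow(-238, -1)), Mul(Function('J')(-5), Pow(67, -1))), Mul(-1, Function('k')(Function('h')(2)))) = Add(Add(Mul(204, Pow(-238, -1)), Mul(0, Pow(67, -1))), Mul(-1, Pow(Add(5, 2), 2))) = Add(Add(Mul(204, Rational(-1, 238)), Mul(0, Rational(1, 67))), Mul(-1, Pow(7, 2))) = Add(Add(Rational(-6, 7), 0), Mul(-1, 49)) = Add(Rational(-6, 7), -49) = Rational(-349, 7)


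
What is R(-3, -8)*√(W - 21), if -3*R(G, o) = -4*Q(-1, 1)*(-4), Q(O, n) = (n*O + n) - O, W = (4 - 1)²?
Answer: -32*I*√3/3 ≈ -18.475*I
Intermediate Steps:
W = 9 (W = 3² = 9)
Q(O, n) = n - O + O*n (Q(O, n) = (O*n + n) - O = (n + O*n) - O = n - O + O*n)
R(G, o) = -16/3 (R(G, o) = -(-4*(1 - 1*(-1) - 1*1))*(-4)/3 = -(-4*(1 + 1 - 1))*(-4)/3 = -(-4*1)*(-4)/3 = -(-4)*(-4)/3 = -⅓*16 = -16/3)
R(-3, -8)*√(W - 21) = -16*√(9 - 21)/3 = -32*I*√3/3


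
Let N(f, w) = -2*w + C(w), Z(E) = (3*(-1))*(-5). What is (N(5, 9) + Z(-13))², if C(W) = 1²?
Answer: 4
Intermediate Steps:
C(W) = 1
Z(E) = 15 (Z(E) = -3*(-5) = 15)
N(f, w) = 1 - 2*w (N(f, w) = -2*w + 1 = 1 - 2*w)
(N(5, 9) + Z(-13))² = ((1 - 2*9) + 15)² = ((1 - 18) + 15)² = (-17 + 15)² = (-2)² = 4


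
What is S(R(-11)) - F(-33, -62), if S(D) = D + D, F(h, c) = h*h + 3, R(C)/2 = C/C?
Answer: -1088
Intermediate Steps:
R(C) = 2 (R(C) = 2*(C/C) = 2*1 = 2)
F(h, c) = 3 + h**2 (F(h, c) = h**2 + 3 = 3 + h**2)
S(D) = 2*D
S(R(-11)) - F(-33, -62) = 2*2 - (3 + (-33)**2) = 4 - (3 + 1089) = 4 - 1*1092 = 4 - 1092 = -1088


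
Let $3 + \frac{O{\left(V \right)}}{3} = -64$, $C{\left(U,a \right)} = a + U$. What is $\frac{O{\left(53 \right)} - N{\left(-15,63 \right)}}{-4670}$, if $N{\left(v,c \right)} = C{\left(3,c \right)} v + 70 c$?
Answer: $\frac{3621}{4670} \approx 0.77537$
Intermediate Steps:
$C{\left(U,a \right)} = U + a$
$O{\left(V \right)} = -201$ ($O{\left(V \right)} = -9 + 3 \left(-64\right) = -9 - 192 = -201$)
$N{\left(v,c \right)} = 70 c + v \left(3 + c\right)$ ($N{\left(v,c \right)} = \left(3 + c\right) v + 70 c = v \left(3 + c\right) + 70 c = 70 c + v \left(3 + c\right)$)
$\frac{O{\left(53 \right)} - N{\left(-15,63 \right)}}{-4670} = \frac{-201 - \left(70 \cdot 63 - 15 \left(3 + 63\right)\right)}{-4670} = \left(-201 - \left(4410 - 990\right)\right) \left(- \frac{1}{4670}\right) = \left(-201 - 3420\right) \left(- \frac{1}{4670}\right) = \left(-3621\right) \left(- \frac{1}{4670}\right) = \frac{3621}{4670}$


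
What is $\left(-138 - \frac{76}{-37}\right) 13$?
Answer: $- \frac{65390}{37} \approx -1767.3$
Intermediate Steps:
$\left(-138 - \frac{76}{-37}\right) 13 = \left(-138 - - \frac{76}{37}\right) 13 = \left(-138 + \frac{76}{37}\right) 13 = \left(- \frac{5030}{37}\right) 13 = - \frac{65390}{37}$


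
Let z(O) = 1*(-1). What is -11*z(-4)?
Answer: 11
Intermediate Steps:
z(O) = -1
-11*z(-4) = -11*(-1) = 11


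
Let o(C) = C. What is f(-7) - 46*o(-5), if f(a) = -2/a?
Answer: 1612/7 ≈ 230.29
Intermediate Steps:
f(-7) - 46*o(-5) = -2/(-7) - 46*(-5) = -2*(-⅐) + 230 = 2/7 + 230 = 1612/7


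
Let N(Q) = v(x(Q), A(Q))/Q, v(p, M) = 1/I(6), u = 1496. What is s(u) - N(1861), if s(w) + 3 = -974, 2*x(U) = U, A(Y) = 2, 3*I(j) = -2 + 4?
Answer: -3636397/3722 ≈ -977.00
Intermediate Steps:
I(j) = ⅔ (I(j) = (-2 + 4)/3 = (⅓)*2 = ⅔)
x(U) = U/2
v(p, M) = 3/2 (v(p, M) = 1/(⅔) = 3/2)
s(w) = -977 (s(w) = -3 - 974 = -977)
N(Q) = 3/(2*Q)
s(u) - N(1861) = -977 - 3/(2*1861) = -977 - 1*3/3722 = -977 - 3/3722 = -3636397/3722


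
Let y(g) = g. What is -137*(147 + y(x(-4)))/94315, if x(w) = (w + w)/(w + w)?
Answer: -20276/94315 ≈ -0.21498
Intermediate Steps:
x(w) = 1 (x(w) = (2*w)/((2*w)) = (2*w)*(1/(2*w)) = 1)
-137*(147 + y(x(-4)))/94315 = -137*(147 + 1)/94315 = -137*148*(1/94315) = -20276*1/94315 = -20276/94315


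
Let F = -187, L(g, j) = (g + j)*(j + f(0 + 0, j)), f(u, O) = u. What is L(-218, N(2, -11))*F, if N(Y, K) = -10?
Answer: -426360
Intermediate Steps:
L(g, j) = j*(g + j) (L(g, j) = (g + j)*(j + (0 + 0)) = (g + j)*(j + 0) = (g + j)*j = j*(g + j))
L(-218, N(2, -11))*F = -10*(-218 - 10)*(-187) = -10*(-228)*(-187) = 2280*(-187) = -426360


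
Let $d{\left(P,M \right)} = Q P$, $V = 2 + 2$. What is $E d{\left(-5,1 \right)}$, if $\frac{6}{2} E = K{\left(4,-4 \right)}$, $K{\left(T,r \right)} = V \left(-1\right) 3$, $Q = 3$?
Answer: $60$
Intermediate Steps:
$V = 4$
$d{\left(P,M \right)} = 3 P$
$K{\left(T,r \right)} = -12$ ($K{\left(T,r \right)} = 4 \left(-1\right) 3 = \left(-4\right) 3 = -12$)
$E = -4$ ($E = \frac{1}{3} \left(-12\right) = -4$)
$E d{\left(-5,1 \right)} = - 4 \cdot 3 \left(-5\right) = \left(-4\right) \left(-15\right) = 60$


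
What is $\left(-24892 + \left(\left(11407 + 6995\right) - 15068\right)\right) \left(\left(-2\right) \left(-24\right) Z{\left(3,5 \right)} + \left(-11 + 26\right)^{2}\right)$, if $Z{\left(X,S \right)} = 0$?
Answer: $-4850550$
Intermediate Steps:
$\left(-24892 + \left(\left(11407 + 6995\right) - 15068\right)\right) \left(\left(-2\right) \left(-24\right) Z{\left(3,5 \right)} + \left(-11 + 26\right)^{2}\right) = \left(-24892 + \left(\left(11407 + 6995\right) - 15068\right)\right) \left(\left(-2\right) \left(-24\right) 0 + \left(-11 + 26\right)^{2}\right) = \left(-24892 + \left(18402 - 15068\right)\right) \left(48 \cdot 0 + 15^{2}\right) = \left(-24892 + 3334\right) \left(0 + 225\right) = \left(-21558\right) 225 = -4850550$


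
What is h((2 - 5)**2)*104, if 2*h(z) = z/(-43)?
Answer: -468/43 ≈ -10.884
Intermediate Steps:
h(z) = -z/86 (h(z) = (z/(-43))/2 = (z*(-1/43))/2 = (-z/43)/2 = -z/86)
h((2 - 5)**2)*104 = -(2 - 5)**2/86*104 = -1/86*(-3)**2*104 = -1/86*9*104 = -9/86*104 = -468/43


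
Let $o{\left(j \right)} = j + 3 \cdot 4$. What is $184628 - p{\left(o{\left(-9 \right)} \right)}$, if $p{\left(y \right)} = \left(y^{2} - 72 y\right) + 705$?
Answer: $184130$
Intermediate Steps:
$o{\left(j \right)} = 12 + j$ ($o{\left(j \right)} = j + 12 = 12 + j$)
$p{\left(y \right)} = 705 + y^{2} - 72 y$
$184628 - p{\left(o{\left(-9 \right)} \right)} = 184628 - \left(705 + \left(12 - 9\right)^{2} - 72 \left(12 - 9\right)\right) = 184628 - \left(705 + 3^{2} - 216\right) = 184628 - \left(705 + 9 - 216\right) = 184628 - 498 = 184130$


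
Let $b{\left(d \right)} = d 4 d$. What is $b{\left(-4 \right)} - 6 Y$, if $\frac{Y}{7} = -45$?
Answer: $1954$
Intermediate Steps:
$Y = -315$ ($Y = 7 \left(-45\right) = -315$)
$b{\left(d \right)} = 4 d^{2}$ ($b{\left(d \right)} = 4 d d = 4 d^{2}$)
$b{\left(-4 \right)} - 6 Y = 4 \left(-4\right)^{2} - -1890 = 4 \cdot 16 + 1890 = 64 + 1890 = 1954$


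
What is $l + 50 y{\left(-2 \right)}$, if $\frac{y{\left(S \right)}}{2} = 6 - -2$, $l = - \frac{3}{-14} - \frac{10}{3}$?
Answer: $\frac{33469}{42} \approx 796.88$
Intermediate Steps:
$l = - \frac{131}{42}$ ($l = \left(-3\right) \left(- \frac{1}{14}\right) - \frac{10}{3} = \frac{3}{14} - \frac{10}{3} = - \frac{131}{42} \approx -3.119$)
$y{\left(S \right)} = 16$ ($y{\left(S \right)} = 2 \left(6 - -2\right) = 2 \left(6 + 2\right) = 2 \cdot 8 = 16$)
$l + 50 y{\left(-2 \right)} = - \frac{131}{42} + 50 \cdot 16 = - \frac{131}{42} + 800 = \frac{33469}{42}$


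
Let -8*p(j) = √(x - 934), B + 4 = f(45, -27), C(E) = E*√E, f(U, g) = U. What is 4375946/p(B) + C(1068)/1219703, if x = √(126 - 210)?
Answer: (-17503784*√2 + 2136*√(-124689 + 267*I*√21)/1219703)/√(-467 + I*√21) ≈ -5619.8 + 1.1454e+6*I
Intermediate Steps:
x = 2*I*√21 (x = √(-84) = 2*I*√21 ≈ 9.1651*I)
C(E) = E^(3/2)
B = 41 (B = -4 + 45 = 41)
p(j) = -√(-934 + 2*I*√21)/8 (p(j) = -√(2*I*√21 - 934)/8 = -√(-934 + 2*I*√21)/8)
4375946/p(B) + C(1068)/1219703 = 4375946/((-√(-934 + 2*I*√21)/8)) + 1068^(3/2)/1219703 = 4375946*(-8/√(-934 + 2*I*√21)) + (2136*√267)*(1/1219703) = -35007568/√(-934 + 2*I*√21) + 2136*√267/1219703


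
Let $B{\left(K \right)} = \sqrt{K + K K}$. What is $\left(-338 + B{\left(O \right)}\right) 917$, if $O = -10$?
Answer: $-309946 + 2751 \sqrt{10} \approx -3.0125 \cdot 10^{5}$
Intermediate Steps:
$B{\left(K \right)} = \sqrt{K + K^{2}}$
$\left(-338 + B{\left(O \right)}\right) 917 = \left(-338 + \sqrt{- 10 \left(1 - 10\right)}\right) 917 = \left(-338 + \sqrt{\left(-10\right) \left(-9\right)}\right) 917 = \left(-338 + \sqrt{90}\right) 917 = \left(-338 + 3 \sqrt{10}\right) 917 = -309946 + 2751 \sqrt{10}$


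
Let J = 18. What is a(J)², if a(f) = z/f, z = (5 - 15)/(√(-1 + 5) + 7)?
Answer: 25/6561 ≈ 0.0038104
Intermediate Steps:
z = -10/9 (z = -10/(√4 + 7) = -10/(2 + 7) = -10/9 ≈ -1.1111)
a(f) = -10/(9*f)
a(J)² = (-10/9/18)² = (-10/9*1/18)² = (-5/81)² = 25/6561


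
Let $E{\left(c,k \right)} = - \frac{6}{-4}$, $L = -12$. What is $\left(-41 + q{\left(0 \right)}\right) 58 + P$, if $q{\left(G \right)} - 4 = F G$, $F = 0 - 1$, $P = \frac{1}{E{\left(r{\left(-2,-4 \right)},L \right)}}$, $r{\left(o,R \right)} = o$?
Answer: $- \frac{6436}{3} \approx -2145.3$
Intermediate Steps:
$E{\left(c,k \right)} = \frac{3}{2}$ ($E{\left(c,k \right)} = \left(-6\right) \left(- \frac{1}{4}\right) = \frac{3}{2}$)
$P = \frac{2}{3}$ ($P = \frac{1}{\frac{3}{2}} = \frac{2}{3} \approx 0.66667$)
$F = -1$
$q{\left(G \right)} = 4 - G$
$\left(-41 + q{\left(0 \right)}\right) 58 + P = \left(-41 + \left(4 - 0\right)\right) 58 + \frac{2}{3} = \left(-41 + \left(4 + 0\right)\right) 58 + \frac{2}{3} = \left(-41 + 4\right) 58 + \frac{2}{3} = \left(-37\right) 58 + \frac{2}{3} = -2146 + \frac{2}{3} = - \frac{6436}{3}$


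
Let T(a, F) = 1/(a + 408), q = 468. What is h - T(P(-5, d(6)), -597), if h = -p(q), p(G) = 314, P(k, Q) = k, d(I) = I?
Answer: -126543/403 ≈ -314.00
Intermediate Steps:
h = -314 (h = -1*314 = -314)
T(a, F) = 1/(408 + a)
h - T(P(-5, d(6)), -597) = -314 - 1/(408 - 5) = -314 - 1/403 = -126543/403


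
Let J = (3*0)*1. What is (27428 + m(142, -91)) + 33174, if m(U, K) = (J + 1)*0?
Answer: 60602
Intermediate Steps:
J = 0 (J = 0*1 = 0)
m(U, K) = 0 (m(U, K) = (0 + 1)*0 = 1*0 = 0)
(27428 + m(142, -91)) + 33174 = (27428 + 0) + 33174 = 27428 + 33174 = 60602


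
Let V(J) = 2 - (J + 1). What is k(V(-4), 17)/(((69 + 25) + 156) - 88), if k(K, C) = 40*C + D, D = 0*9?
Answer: 340/81 ≈ 4.1975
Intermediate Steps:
V(J) = 1 - J (V(J) = 2 - (1 + J) = 2 + (-1 - J) = 1 - J)
D = 0
k(K, C) = 40*C (k(K, C) = 40*C + 0 = 40*C)
k(V(-4), 17)/(((69 + 25) + 156) - 88) = (40*17)/(((69 + 25) + 156) - 88) = 680/((94 + 156) - 88) = 680/(250 - 88) = 680/162 = (1/162)*680 = 340/81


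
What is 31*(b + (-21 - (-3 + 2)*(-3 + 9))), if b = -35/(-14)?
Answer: -775/2 ≈ -387.50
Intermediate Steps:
b = 5/2 (b = -35*(-1/14) = 5/2 ≈ 2.5000)
31*(b + (-21 - (-3 + 2)*(-3 + 9))) = 31*(5/2 + (-21 - (-3 + 2)*(-3 + 9))) = 31*(5/2 + (-21 - (-1)*6)) = 31*(5/2 + (-21 - 1*(-6))) = 31*(5/2 + (-21 + 6)) = 31*(5/2 - 15) = 31*(-25/2) = -775/2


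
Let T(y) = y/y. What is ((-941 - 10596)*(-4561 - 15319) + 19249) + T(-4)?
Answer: 229374810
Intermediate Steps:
T(y) = 1
((-941 - 10596)*(-4561 - 15319) + 19249) + T(-4) = ((-941 - 10596)*(-4561 - 15319) + 19249) + 1 = (-11537*(-19880) + 19249) + 1 = (229355560 + 19249) + 1 = 229374809 + 1 = 229374810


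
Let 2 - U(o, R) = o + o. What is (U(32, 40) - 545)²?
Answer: 368449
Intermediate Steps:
U(o, R) = 2 - 2*o (U(o, R) = 2 - (o + o) = 2 - 2*o)
(U(32, 40) - 545)² = ((2 - 2*32) - 545)² = ((2 - 64) - 545)² = (-62 - 545)² = (-607)² = 368449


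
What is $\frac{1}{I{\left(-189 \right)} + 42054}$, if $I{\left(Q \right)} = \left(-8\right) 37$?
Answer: $\frac{1}{41758} \approx 2.3948 \cdot 10^{-5}$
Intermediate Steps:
$I{\left(Q \right)} = -296$
$\frac{1}{I{\left(-189 \right)} + 42054} = \frac{1}{-296 + 42054} = \frac{1}{41758}$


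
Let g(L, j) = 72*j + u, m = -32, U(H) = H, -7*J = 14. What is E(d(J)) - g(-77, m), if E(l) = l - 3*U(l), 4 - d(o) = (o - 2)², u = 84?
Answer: 2244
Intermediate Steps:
J = -2 (J = -⅐*14 = -2)
g(L, j) = 84 + 72*j (g(L, j) = 72*j + 84 = 84 + 72*j)
d(o) = 4 - (-2 + o)² (d(o) = 4 - (o - 2)² = 4 - (-2 + o)²)
E(l) = -2*l (E(l) = l - 3*l = -2*l)
E(d(J)) - g(-77, m) = -(-4)*(4 - 1*(-2)) - (84 + 72*(-32)) = -(-4)*(4 + 2) - (84 - 2304) = -(-4)*6 - 1*(-2220) = -2*(-12) + 2220 = 24 + 2220 = 2244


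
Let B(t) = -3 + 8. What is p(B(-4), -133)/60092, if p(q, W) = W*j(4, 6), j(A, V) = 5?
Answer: -665/60092 ≈ -0.011066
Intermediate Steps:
B(t) = 5
p(q, W) = 5*W (p(q, W) = W*5 = 5*W)
p(B(-4), -133)/60092 = (5*(-133))/60092 = -665*1/60092 = -665/60092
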